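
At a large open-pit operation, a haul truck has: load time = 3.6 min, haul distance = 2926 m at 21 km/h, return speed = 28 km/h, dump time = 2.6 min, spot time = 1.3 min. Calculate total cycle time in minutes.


22.13 min

Convert haul speed to m/min: 21 * 1000/60 = 350 m/min
Haul time = 2926 / 350 = 8.36 min
Convert return speed to m/min: 28 * 1000/60 = 466.6666667 m/min
Return time = 2926 / 466.6666667 = 6.27 min
Total cycle time:
= 3.6 + 8.36 + 2.6 + 6.27 + 1.3
= 22.13 min


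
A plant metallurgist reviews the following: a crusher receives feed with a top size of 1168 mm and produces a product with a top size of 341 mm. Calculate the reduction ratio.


Reduction ratio = feed size / product size
= 1168 / 341
= 3.4252

3.4252


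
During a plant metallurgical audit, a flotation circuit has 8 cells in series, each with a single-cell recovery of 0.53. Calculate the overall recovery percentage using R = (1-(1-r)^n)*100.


Complement of single-cell recovery:
1 - r = 1 - 0.53 = 0.47
Raise to power n:
(1 - r)^8 = 0.47^8 = 0.002381128666
Overall recovery:
R = (1 - 0.002381128666) * 100
= 99.7619%

99.7619%


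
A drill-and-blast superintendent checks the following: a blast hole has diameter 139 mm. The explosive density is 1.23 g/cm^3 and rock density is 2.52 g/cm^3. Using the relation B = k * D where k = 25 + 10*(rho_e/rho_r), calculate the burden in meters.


First, compute k:
rho_e / rho_r = 1.23 / 2.52 = 0.4880952381
k = 25 + 10 * 0.4880952381 = 29.88095238
Then, compute burden:
B = k * D / 1000 = 29.88095238 * 139 / 1000
= 4153.452381 / 1000
= 4.1535 m

4.1535 m


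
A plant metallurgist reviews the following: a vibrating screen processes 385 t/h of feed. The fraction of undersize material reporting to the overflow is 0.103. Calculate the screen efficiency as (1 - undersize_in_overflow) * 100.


Screen efficiency = (1 - fraction of undersize in overflow) * 100
= (1 - 0.103) * 100
= 0.897 * 100
= 89.7%

89.7%


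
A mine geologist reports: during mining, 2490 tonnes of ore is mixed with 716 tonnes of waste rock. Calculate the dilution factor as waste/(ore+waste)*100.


Total material = ore + waste
= 2490 + 716 = 3206 tonnes
Dilution = waste / total * 100
= 716 / 3206 * 100
= 0.2233312539 * 100
= 22.3331%

22.3331%


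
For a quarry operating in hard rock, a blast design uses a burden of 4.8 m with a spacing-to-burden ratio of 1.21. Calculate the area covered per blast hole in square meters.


27.8784 m^2

First, find the spacing:
Spacing = burden * ratio = 4.8 * 1.21
= 5.808 m
Then, calculate the area:
Area = burden * spacing = 4.8 * 5.808
= 27.8784 m^2


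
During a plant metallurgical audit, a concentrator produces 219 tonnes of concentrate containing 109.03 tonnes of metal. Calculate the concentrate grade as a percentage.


49.7854%

Grade = (metal in concentrate / concentrate mass) * 100
= (109.03 / 219) * 100
= 0.4978538813 * 100
= 49.7854%


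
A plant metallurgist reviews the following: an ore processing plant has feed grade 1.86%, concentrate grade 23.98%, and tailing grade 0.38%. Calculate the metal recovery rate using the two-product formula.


Using the two-product formula:
R = 100 * c * (f - t) / (f * (c - t))
Numerator = 100 * 23.98 * (1.86 - 0.38)
= 100 * 23.98 * 1.48
= 3549.04
Denominator = 1.86 * (23.98 - 0.38)
= 1.86 * 23.6
= 43.896
R = 3549.04 / 43.896
= 80.8511%

80.8511%


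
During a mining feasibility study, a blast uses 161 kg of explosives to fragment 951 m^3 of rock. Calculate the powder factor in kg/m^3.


0.1693 kg/m^3

Powder factor = explosive mass / rock volume
= 161 / 951
= 0.1693 kg/m^3


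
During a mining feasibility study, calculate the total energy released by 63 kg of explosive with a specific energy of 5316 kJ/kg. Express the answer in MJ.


334.908 MJ

Energy = mass * specific_energy / 1000
= 63 * 5316 / 1000
= 334908 / 1000
= 334.908 MJ


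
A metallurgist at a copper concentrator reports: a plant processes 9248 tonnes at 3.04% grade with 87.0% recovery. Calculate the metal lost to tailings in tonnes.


36.5481 tonnes

Total metal in feed:
= 9248 * 3.04 / 100 = 281.1392 tonnes
Metal recovered:
= 281.1392 * 87.0 / 100 = 244.591104 tonnes
Metal lost to tailings:
= 281.1392 - 244.591104
= 36.5481 tonnes


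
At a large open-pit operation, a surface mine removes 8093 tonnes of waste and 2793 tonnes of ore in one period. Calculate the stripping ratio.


Stripping ratio = waste tonnage / ore tonnage
= 8093 / 2793
= 2.8976

2.8976


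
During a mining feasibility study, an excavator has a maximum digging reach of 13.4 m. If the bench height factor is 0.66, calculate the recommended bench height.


Bench height = reach * factor
= 13.4 * 0.66
= 8.844 m

8.844 m


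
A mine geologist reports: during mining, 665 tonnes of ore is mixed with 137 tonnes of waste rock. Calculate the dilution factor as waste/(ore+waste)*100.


17.0823%

Total material = ore + waste
= 665 + 137 = 802 tonnes
Dilution = waste / total * 100
= 137 / 802 * 100
= 0.1708229426 * 100
= 17.0823%


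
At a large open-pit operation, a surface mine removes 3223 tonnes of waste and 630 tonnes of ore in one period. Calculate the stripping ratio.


5.1159

Stripping ratio = waste tonnage / ore tonnage
= 3223 / 630
= 5.1159


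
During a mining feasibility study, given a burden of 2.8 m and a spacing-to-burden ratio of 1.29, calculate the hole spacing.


3.612 m

Spacing = burden * ratio
= 2.8 * 1.29
= 3.612 m


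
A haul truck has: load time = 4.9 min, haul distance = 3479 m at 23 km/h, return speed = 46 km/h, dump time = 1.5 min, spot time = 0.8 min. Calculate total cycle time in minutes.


Convert haul speed to m/min: 23 * 1000/60 = 383.3333333 m/min
Haul time = 3479 / 383.3333333 = 9.075652174 min
Convert return speed to m/min: 46 * 1000/60 = 766.6666667 m/min
Return time = 3479 / 766.6666667 = 4.537826087 min
Total cycle time:
= 4.9 + 9.075652174 + 1.5 + 4.537826087 + 0.8
= 20.8135 min

20.8135 min


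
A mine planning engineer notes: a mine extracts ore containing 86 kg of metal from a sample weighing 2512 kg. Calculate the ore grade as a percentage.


Ore grade = (metal mass / ore mass) * 100
= (86 / 2512) * 100
= 0.03423566879 * 100
= 3.4236%

3.4236%


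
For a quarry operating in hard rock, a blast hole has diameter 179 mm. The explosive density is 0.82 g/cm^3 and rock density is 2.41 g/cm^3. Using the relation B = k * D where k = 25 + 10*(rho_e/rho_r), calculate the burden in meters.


First, compute k:
rho_e / rho_r = 0.82 / 2.41 = 0.3402489627
k = 25 + 10 * 0.3402489627 = 28.40248963
Then, compute burden:
B = k * D / 1000 = 28.40248963 * 179 / 1000
= 5084.045643 / 1000
= 5.084 m

5.084 m


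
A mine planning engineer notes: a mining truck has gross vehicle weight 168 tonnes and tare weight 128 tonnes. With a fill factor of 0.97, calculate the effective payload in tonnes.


Maximum payload = gross - tare
= 168 - 128 = 40 tonnes
Effective payload = max payload * fill factor
= 40 * 0.97
= 38.8 tonnes

38.8 tonnes


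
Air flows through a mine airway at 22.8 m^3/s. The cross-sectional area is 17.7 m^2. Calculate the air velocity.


1.2881 m/s

Velocity = flow rate / cross-sectional area
= 22.8 / 17.7
= 1.2881 m/s


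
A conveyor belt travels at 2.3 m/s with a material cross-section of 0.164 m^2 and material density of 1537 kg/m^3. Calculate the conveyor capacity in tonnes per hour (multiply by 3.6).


2087.123 t/h

Volumetric flow = speed * area
= 2.3 * 0.164 = 0.3772 m^3/s
Mass flow = volumetric * density
= 0.3772 * 1537 = 579.7564 kg/s
Convert to t/h: multiply by 3.6
Capacity = 579.7564 * 3.6
= 2087.123 t/h


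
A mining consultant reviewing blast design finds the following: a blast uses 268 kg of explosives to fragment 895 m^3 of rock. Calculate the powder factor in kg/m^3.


Powder factor = explosive mass / rock volume
= 268 / 895
= 0.2994 kg/m^3

0.2994 kg/m^3


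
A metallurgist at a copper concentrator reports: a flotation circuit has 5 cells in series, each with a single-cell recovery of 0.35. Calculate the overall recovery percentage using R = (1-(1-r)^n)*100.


Complement of single-cell recovery:
1 - r = 1 - 0.35 = 0.65
Raise to power n:
(1 - r)^5 = 0.65^5 = 0.1160290625
Overall recovery:
R = (1 - 0.1160290625) * 100
= 88.3971%

88.3971%


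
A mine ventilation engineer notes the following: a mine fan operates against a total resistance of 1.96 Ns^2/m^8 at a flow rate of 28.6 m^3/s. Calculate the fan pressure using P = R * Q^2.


1603.2016 Pa

Compute Q^2:
Q^2 = 28.6^2 = 817.96
Compute pressure:
P = R * Q^2 = 1.96 * 817.96
= 1603.2016 Pa


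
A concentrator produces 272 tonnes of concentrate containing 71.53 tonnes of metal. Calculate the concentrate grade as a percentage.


26.2978%

Grade = (metal in concentrate / concentrate mass) * 100
= (71.53 / 272) * 100
= 0.2629779412 * 100
= 26.2978%


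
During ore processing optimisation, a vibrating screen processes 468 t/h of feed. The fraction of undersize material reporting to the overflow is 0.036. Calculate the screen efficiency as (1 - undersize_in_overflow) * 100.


96.4%

Screen efficiency = (1 - fraction of undersize in overflow) * 100
= (1 - 0.036) * 100
= 0.964 * 100
= 96.4%


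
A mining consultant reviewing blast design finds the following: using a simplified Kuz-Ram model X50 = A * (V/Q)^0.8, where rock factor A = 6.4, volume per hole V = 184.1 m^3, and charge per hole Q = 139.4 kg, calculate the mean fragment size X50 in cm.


7.9949 cm

Compute V/Q:
V/Q = 184.1 / 139.4 = 1.320659971
Raise to the power 0.8:
(V/Q)^0.8 = 1.320659971^0.8 = 1.249202405
Multiply by A:
X50 = 6.4 * 1.249202405
= 7.9949 cm


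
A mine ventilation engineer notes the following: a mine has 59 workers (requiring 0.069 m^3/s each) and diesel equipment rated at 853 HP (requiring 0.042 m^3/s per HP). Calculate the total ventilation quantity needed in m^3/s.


39.897 m^3/s

Airflow for workers:
Q_people = 59 * 0.069 = 4.071 m^3/s
Airflow for diesel equipment:
Q_diesel = 853 * 0.042 = 35.826 m^3/s
Total ventilation:
Q_total = 4.071 + 35.826
= 39.897 m^3/s


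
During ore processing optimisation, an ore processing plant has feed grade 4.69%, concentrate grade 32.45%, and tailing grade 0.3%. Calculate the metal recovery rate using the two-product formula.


Using the two-product formula:
R = 100 * c * (f - t) / (f * (c - t))
Numerator = 100 * 32.45 * (4.69 - 0.3)
= 100 * 32.45 * 4.39
= 14245.55
Denominator = 4.69 * (32.45 - 0.3)
= 4.69 * 32.15
= 150.7835
R = 14245.55 / 150.7835
= 94.4768%

94.4768%


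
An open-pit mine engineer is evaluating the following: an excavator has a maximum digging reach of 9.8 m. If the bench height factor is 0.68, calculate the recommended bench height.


Bench height = reach * factor
= 9.8 * 0.68
= 6.664 m

6.664 m


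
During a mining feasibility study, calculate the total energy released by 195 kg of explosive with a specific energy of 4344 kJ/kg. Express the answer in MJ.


Energy = mass * specific_energy / 1000
= 195 * 4344 / 1000
= 847080 / 1000
= 847.08 MJ

847.08 MJ


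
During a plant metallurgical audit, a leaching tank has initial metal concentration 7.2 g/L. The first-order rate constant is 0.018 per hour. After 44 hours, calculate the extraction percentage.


Compute the exponent:
-k * t = -0.018 * 44 = -0.792
Remaining concentration:
C = 7.2 * exp(-0.792)
= 7.2 * 0.4529380128
= 3.261153692 g/L
Extracted = 7.2 - 3.261153692 = 3.938846308 g/L
Extraction % = 3.938846308 / 7.2 * 100
= 54.7062%

54.7062%


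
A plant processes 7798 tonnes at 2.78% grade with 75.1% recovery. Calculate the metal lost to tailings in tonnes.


Total metal in feed:
= 7798 * 2.78 / 100 = 216.7844 tonnes
Metal recovered:
= 216.7844 * 75.1 / 100 = 162.8050844 tonnes
Metal lost to tailings:
= 216.7844 - 162.8050844
= 53.9793 tonnes

53.9793 tonnes


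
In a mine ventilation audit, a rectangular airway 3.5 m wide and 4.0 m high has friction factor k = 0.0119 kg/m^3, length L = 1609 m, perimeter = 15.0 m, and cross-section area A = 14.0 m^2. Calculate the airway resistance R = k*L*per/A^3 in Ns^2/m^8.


0.1047 Ns^2/m^8

Compute the numerator:
k * L * per = 0.0119 * 1609 * 15.0
= 287.2065
Compute the denominator:
A^3 = 14.0^3 = 2744
Resistance:
R = 287.2065 / 2744
= 0.1047 Ns^2/m^8


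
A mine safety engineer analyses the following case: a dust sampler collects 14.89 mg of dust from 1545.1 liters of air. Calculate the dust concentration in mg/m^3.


9.6369 mg/m^3

Convert liters to m^3: 1 m^3 = 1000 L
Concentration = mass / volume * 1000
= 14.89 / 1545.1 * 1000
= 0.009636916704 * 1000
= 9.6369 mg/m^3


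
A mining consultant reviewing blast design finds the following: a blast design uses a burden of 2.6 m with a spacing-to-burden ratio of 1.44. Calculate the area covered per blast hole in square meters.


First, find the spacing:
Spacing = burden * ratio = 2.6 * 1.44
= 3.744 m
Then, calculate the area:
Area = burden * spacing = 2.6 * 3.744
= 9.7344 m^2

9.7344 m^2


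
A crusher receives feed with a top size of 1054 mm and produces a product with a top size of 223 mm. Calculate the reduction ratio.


4.7265

Reduction ratio = feed size / product size
= 1054 / 223
= 4.7265


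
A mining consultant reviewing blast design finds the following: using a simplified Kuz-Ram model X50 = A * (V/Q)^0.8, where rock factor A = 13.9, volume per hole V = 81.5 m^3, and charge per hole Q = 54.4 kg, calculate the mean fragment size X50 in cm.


19.2071 cm

Compute V/Q:
V/Q = 81.5 / 54.4 = 1.498161765
Raise to the power 0.8:
(V/Q)^0.8 = 1.498161765^0.8 = 1.38180566
Multiply by A:
X50 = 13.9 * 1.38180566
= 19.2071 cm


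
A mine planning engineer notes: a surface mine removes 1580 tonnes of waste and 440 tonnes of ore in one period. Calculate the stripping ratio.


3.5909

Stripping ratio = waste tonnage / ore tonnage
= 1580 / 440
= 3.5909


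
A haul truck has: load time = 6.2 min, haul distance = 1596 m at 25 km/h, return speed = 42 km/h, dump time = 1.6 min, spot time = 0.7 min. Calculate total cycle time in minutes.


14.6104 min

Convert haul speed to m/min: 25 * 1000/60 = 416.6666667 m/min
Haul time = 1596 / 416.6666667 = 3.8304 min
Convert return speed to m/min: 42 * 1000/60 = 700 m/min
Return time = 1596 / 700 = 2.28 min
Total cycle time:
= 6.2 + 3.8304 + 1.6 + 2.28 + 0.7
= 14.6104 min


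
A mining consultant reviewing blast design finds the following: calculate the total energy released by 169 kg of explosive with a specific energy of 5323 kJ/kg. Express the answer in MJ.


Energy = mass * specific_energy / 1000
= 169 * 5323 / 1000
= 899587 / 1000
= 899.587 MJ

899.587 MJ


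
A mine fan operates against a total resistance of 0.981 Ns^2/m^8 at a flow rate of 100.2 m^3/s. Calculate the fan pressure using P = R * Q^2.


9849.2792 Pa

Compute Q^2:
Q^2 = 100.2^2 = 10040.04
Compute pressure:
P = R * Q^2 = 0.981 * 10040.04
= 9849.2792 Pa


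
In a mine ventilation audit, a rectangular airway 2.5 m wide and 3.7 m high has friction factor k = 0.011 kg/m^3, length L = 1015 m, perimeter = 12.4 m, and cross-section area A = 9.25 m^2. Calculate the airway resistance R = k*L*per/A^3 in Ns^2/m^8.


Compute the numerator:
k * L * per = 0.011 * 1015 * 12.4
= 138.446
Compute the denominator:
A^3 = 9.25^3 = 791.453125
Resistance:
R = 138.446 / 791.453125
= 0.1749 Ns^2/m^8

0.1749 Ns^2/m^8


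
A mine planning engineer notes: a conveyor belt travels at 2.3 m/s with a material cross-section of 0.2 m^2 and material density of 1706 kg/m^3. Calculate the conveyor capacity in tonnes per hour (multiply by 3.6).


2825.136 t/h

Volumetric flow = speed * area
= 2.3 * 0.2 = 0.46 m^3/s
Mass flow = volumetric * density
= 0.46 * 1706 = 784.76 kg/s
Convert to t/h: multiply by 3.6
Capacity = 784.76 * 3.6
= 2825.136 t/h


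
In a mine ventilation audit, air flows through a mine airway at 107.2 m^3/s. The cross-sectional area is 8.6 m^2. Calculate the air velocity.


12.4651 m/s

Velocity = flow rate / cross-sectional area
= 107.2 / 8.6
= 12.4651 m/s


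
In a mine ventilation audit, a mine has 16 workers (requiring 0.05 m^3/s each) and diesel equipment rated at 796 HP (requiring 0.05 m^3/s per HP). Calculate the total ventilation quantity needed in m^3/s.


Airflow for workers:
Q_people = 16 * 0.05 = 0.8 m^3/s
Airflow for diesel equipment:
Q_diesel = 796 * 0.05 = 39.8 m^3/s
Total ventilation:
Q_total = 0.8 + 39.8
= 40.6 m^3/s

40.6 m^3/s


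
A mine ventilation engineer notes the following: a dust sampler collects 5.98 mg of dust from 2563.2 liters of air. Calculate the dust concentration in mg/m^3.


2.333 mg/m^3

Convert liters to m^3: 1 m^3 = 1000 L
Concentration = mass / volume * 1000
= 5.98 / 2563.2 * 1000
= 0.002333021223 * 1000
= 2.333 mg/m^3


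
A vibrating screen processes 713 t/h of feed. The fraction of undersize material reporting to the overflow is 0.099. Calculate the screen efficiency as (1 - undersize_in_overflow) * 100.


90.1%

Screen efficiency = (1 - fraction of undersize in overflow) * 100
= (1 - 0.099) * 100
= 0.901 * 100
= 90.1%


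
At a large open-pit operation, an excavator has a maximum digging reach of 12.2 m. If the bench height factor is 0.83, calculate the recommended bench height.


Bench height = reach * factor
= 12.2 * 0.83
= 10.126 m

10.126 m


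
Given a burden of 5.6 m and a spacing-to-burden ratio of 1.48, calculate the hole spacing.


Spacing = burden * ratio
= 5.6 * 1.48
= 8.288 m

8.288 m


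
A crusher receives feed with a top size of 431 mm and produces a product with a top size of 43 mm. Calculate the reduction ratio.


Reduction ratio = feed size / product size
= 431 / 43
= 10.0233

10.0233


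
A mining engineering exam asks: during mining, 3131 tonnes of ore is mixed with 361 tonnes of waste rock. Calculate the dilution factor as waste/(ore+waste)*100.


10.3379%

Total material = ore + waste
= 3131 + 361 = 3492 tonnes
Dilution = waste / total * 100
= 361 / 3492 * 100
= 0.1033791523 * 100
= 10.3379%


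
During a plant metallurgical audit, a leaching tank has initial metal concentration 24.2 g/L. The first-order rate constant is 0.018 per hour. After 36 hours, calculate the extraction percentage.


Compute the exponent:
-k * t = -0.018 * 36 = -0.648
Remaining concentration:
C = 24.2 * exp(-0.648)
= 24.2 * 0.5230909131
= 12.6588001 g/L
Extracted = 24.2 - 12.6588001 = 11.5411999 g/L
Extraction % = 11.5411999 / 24.2 * 100
= 47.6909%

47.6909%


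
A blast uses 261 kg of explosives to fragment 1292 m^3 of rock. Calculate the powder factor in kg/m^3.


Powder factor = explosive mass / rock volume
= 261 / 1292
= 0.202 kg/m^3

0.202 kg/m^3


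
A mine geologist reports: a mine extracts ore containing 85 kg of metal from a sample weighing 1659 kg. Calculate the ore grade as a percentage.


Ore grade = (metal mass / ore mass) * 100
= (85 / 1659) * 100
= 0.05123568415 * 100
= 5.1236%

5.1236%


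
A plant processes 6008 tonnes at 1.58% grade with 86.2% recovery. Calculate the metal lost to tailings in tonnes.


Total metal in feed:
= 6008 * 1.58 / 100 = 94.9264 tonnes
Metal recovered:
= 94.9264 * 86.2 / 100 = 81.8265568 tonnes
Metal lost to tailings:
= 94.9264 - 81.8265568
= 13.0998 tonnes

13.0998 tonnes


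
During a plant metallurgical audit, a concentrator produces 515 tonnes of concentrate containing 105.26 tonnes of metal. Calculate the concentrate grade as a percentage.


20.4388%

Grade = (metal in concentrate / concentrate mass) * 100
= (105.26 / 515) * 100
= 0.2043883495 * 100
= 20.4388%


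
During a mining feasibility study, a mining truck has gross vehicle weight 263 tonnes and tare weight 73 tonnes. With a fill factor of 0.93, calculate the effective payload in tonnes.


Maximum payload = gross - tare
= 263 - 73 = 190 tonnes
Effective payload = max payload * fill factor
= 190 * 0.93
= 176.7 tonnes

176.7 tonnes


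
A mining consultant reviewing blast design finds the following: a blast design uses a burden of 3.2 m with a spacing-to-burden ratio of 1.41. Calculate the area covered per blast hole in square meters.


First, find the spacing:
Spacing = burden * ratio = 3.2 * 1.41
= 4.512 m
Then, calculate the area:
Area = burden * spacing = 3.2 * 4.512
= 14.4384 m^2

14.4384 m^2


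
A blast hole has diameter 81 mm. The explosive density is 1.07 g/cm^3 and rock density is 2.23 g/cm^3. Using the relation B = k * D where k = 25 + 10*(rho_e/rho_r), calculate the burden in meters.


First, compute k:
rho_e / rho_r = 1.07 / 2.23 = 0.4798206278
k = 25 + 10 * 0.4798206278 = 29.79820628
Then, compute burden:
B = k * D / 1000 = 29.79820628 * 81 / 1000
= 2413.654709 / 1000
= 2.4137 m

2.4137 m


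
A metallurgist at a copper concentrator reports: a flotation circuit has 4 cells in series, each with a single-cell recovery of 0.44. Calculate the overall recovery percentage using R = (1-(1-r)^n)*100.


90.1655%

Complement of single-cell recovery:
1 - r = 1 - 0.44 = 0.56
Raise to power n:
(1 - r)^4 = 0.56^4 = 0.09834496
Overall recovery:
R = (1 - 0.09834496) * 100
= 90.1655%


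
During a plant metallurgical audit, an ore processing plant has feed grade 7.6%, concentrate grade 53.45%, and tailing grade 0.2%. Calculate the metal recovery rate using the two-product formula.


Using the two-product formula:
R = 100 * c * (f - t) / (f * (c - t))
Numerator = 100 * 53.45 * (7.6 - 0.2)
= 100 * 53.45 * 7.4
= 39553.0
Denominator = 7.6 * (53.45 - 0.2)
= 7.6 * 53.25
= 404.7
R = 39553.0 / 404.7
= 97.7341%

97.7341%


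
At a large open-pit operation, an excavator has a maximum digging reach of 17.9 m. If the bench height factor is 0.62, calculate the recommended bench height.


Bench height = reach * factor
= 17.9 * 0.62
= 11.098 m

11.098 m


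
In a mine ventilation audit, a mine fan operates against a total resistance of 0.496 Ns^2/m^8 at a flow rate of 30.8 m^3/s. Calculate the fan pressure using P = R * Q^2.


Compute Q^2:
Q^2 = 30.8^2 = 948.64
Compute pressure:
P = R * Q^2 = 0.496 * 948.64
= 470.5254 Pa

470.5254 Pa


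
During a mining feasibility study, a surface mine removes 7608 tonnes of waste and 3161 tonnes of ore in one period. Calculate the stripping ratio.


Stripping ratio = waste tonnage / ore tonnage
= 7608 / 3161
= 2.4068

2.4068


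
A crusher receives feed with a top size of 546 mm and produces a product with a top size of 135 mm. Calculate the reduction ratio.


Reduction ratio = feed size / product size
= 546 / 135
= 4.0444

4.0444


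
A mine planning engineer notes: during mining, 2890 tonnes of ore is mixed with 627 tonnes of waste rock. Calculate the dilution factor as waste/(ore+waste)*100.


Total material = ore + waste
= 2890 + 627 = 3517 tonnes
Dilution = waste / total * 100
= 627 / 3517 * 100
= 0.1782769406 * 100
= 17.8277%

17.8277%


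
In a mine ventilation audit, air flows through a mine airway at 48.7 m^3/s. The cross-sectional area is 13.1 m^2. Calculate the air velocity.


Velocity = flow rate / cross-sectional area
= 48.7 / 13.1
= 3.7176 m/s

3.7176 m/s


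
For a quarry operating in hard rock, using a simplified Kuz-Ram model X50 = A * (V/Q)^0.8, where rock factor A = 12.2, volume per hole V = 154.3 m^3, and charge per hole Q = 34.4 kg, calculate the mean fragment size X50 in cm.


Compute V/Q:
V/Q = 154.3 / 34.4 = 4.485465116
Raise to the power 0.8:
(V/Q)^0.8 = 4.485465116^0.8 = 3.322354625
Multiply by A:
X50 = 12.2 * 3.322354625
= 40.5327 cm

40.5327 cm


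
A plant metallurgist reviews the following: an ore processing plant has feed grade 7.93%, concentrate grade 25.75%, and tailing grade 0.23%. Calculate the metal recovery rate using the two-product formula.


97.9747%

Using the two-product formula:
R = 100 * c * (f - t) / (f * (c - t))
Numerator = 100 * 25.75 * (7.93 - 0.23)
= 100 * 25.75 * 7.7
= 19827.5
Denominator = 7.93 * (25.75 - 0.23)
= 7.93 * 25.52
= 202.3736
R = 19827.5 / 202.3736
= 97.9747%


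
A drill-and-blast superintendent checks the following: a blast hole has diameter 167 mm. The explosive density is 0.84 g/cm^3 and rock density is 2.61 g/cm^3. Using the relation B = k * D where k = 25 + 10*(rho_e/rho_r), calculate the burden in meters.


4.7125 m

First, compute k:
rho_e / rho_r = 0.84 / 2.61 = 0.3218390805
k = 25 + 10 * 0.3218390805 = 28.2183908
Then, compute burden:
B = k * D / 1000 = 28.2183908 * 167 / 1000
= 4712.471264 / 1000
= 4.7125 m


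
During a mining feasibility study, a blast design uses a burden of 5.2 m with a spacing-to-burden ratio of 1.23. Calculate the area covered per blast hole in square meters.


First, find the spacing:
Spacing = burden * ratio = 5.2 * 1.23
= 6.396 m
Then, calculate the area:
Area = burden * spacing = 5.2 * 6.396
= 33.2592 m^2

33.2592 m^2


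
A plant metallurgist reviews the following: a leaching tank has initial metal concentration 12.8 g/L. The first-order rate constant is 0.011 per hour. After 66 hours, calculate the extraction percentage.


Compute the exponent:
-k * t = -0.011 * 66 = -0.726
Remaining concentration:
C = 12.8 * exp(-0.726)
= 12.8 * 0.4838404865
= 6.193158227 g/L
Extracted = 12.8 - 6.193158227 = 6.606841773 g/L
Extraction % = 6.606841773 / 12.8 * 100
= 51.616%

51.616%


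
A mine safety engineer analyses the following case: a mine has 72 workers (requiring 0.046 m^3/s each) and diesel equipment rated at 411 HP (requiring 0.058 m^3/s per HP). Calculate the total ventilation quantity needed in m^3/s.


27.15 m^3/s

Airflow for workers:
Q_people = 72 * 0.046 = 3.312 m^3/s
Airflow for diesel equipment:
Q_diesel = 411 * 0.058 = 23.838 m^3/s
Total ventilation:
Q_total = 3.312 + 23.838
= 27.15 m^3/s


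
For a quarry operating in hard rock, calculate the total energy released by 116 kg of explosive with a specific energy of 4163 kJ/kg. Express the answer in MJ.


Energy = mass * specific_energy / 1000
= 116 * 4163 / 1000
= 482908 / 1000
= 482.908 MJ

482.908 MJ


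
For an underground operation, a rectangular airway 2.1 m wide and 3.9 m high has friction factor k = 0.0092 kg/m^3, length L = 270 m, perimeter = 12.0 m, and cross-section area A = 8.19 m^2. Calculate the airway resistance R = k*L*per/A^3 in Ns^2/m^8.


Compute the numerator:
k * L * per = 0.0092 * 270 * 12.0
= 29.808
Compute the denominator:
A^3 = 8.19^3 = 549.353259
Resistance:
R = 29.808 / 549.353259
= 0.0543 Ns^2/m^8

0.0543 Ns^2/m^8


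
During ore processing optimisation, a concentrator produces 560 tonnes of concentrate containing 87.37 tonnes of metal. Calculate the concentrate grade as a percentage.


Grade = (metal in concentrate / concentrate mass) * 100
= (87.37 / 560) * 100
= 0.1560178571 * 100
= 15.6018%

15.6018%


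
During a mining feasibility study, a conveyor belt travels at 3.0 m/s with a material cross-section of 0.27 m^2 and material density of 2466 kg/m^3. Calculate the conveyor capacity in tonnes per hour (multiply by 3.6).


Volumetric flow = speed * area
= 3.0 * 0.27 = 0.81 m^3/s
Mass flow = volumetric * density
= 0.81 * 2466 = 1997.46 kg/s
Convert to t/h: multiply by 3.6
Capacity = 1997.46 * 3.6
= 7190.856 t/h

7190.856 t/h


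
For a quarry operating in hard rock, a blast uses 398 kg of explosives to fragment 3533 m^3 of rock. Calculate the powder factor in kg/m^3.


Powder factor = explosive mass / rock volume
= 398 / 3533
= 0.1127 kg/m^3

0.1127 kg/m^3


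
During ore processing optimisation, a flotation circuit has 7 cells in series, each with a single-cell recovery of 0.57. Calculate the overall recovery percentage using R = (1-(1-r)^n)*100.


99.7282%

Complement of single-cell recovery:
1 - r = 1 - 0.57 = 0.43
Raise to power n:
(1 - r)^7 = 0.43^7 = 0.002718186111
Overall recovery:
R = (1 - 0.002718186111) * 100
= 99.7282%


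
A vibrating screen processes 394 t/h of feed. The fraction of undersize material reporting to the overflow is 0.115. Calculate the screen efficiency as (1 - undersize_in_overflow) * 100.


Screen efficiency = (1 - fraction of undersize in overflow) * 100
= (1 - 0.115) * 100
= 0.885 * 100
= 88.5%

88.5%


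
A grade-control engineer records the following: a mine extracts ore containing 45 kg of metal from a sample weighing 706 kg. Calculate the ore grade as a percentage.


Ore grade = (metal mass / ore mass) * 100
= (45 / 706) * 100
= 0.06373937677 * 100
= 6.3739%

6.3739%


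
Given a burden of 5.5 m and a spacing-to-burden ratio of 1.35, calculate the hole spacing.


7.425 m

Spacing = burden * ratio
= 5.5 * 1.35
= 7.425 m


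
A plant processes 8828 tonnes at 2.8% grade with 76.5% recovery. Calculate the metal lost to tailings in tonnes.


Total metal in feed:
= 8828 * 2.8 / 100 = 247.184 tonnes
Metal recovered:
= 247.184 * 76.5 / 100 = 189.09576 tonnes
Metal lost to tailings:
= 247.184 - 189.09576
= 58.0882 tonnes

58.0882 tonnes


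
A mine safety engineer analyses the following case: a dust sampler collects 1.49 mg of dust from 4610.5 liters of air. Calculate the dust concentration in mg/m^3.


0.3232 mg/m^3

Convert liters to m^3: 1 m^3 = 1000 L
Concentration = mass / volume * 1000
= 1.49 / 4610.5 * 1000
= 0.0003231753606 * 1000
= 0.3232 mg/m^3


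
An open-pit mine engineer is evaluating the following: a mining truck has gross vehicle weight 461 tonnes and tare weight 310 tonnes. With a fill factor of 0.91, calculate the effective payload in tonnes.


Maximum payload = gross - tare
= 461 - 310 = 151 tonnes
Effective payload = max payload * fill factor
= 151 * 0.91
= 137.41 tonnes

137.41 tonnes


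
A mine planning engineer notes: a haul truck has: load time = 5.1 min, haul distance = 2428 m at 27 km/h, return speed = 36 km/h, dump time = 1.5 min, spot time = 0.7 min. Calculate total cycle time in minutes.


16.7422 min

Convert haul speed to m/min: 27 * 1000/60 = 450 m/min
Haul time = 2428 / 450 = 5.395555556 min
Convert return speed to m/min: 36 * 1000/60 = 600 m/min
Return time = 2428 / 600 = 4.046666667 min
Total cycle time:
= 5.1 + 5.395555556 + 1.5 + 4.046666667 + 0.7
= 16.7422 min


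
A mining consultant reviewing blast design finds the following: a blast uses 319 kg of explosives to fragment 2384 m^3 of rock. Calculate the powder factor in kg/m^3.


0.1338 kg/m^3

Powder factor = explosive mass / rock volume
= 319 / 2384
= 0.1338 kg/m^3


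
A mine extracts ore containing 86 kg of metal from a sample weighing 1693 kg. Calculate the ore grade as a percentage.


Ore grade = (metal mass / ore mass) * 100
= (86 / 1693) * 100
= 0.05079740106 * 100
= 5.0797%

5.0797%


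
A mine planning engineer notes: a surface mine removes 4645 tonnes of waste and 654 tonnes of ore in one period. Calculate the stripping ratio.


7.1024

Stripping ratio = waste tonnage / ore tonnage
= 4645 / 654
= 7.1024


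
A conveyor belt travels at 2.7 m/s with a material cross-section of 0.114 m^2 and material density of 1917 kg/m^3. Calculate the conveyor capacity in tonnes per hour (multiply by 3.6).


2124.1894 t/h

Volumetric flow = speed * area
= 2.7 * 0.114 = 0.3078 m^3/s
Mass flow = volumetric * density
= 0.3078 * 1917 = 590.0526 kg/s
Convert to t/h: multiply by 3.6
Capacity = 590.0526 * 3.6
= 2124.1894 t/h


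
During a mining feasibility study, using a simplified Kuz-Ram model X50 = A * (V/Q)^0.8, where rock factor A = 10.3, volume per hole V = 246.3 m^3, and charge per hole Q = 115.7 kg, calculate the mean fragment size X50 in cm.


Compute V/Q:
V/Q = 246.3 / 115.7 = 2.128781331
Raise to the power 0.8:
(V/Q)^0.8 = 2.128781331^0.8 = 1.830226513
Multiply by A:
X50 = 10.3 * 1.830226513
= 18.8513 cm

18.8513 cm


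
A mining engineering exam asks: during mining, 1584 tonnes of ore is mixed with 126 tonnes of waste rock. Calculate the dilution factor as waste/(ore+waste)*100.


7.3684%

Total material = ore + waste
= 1584 + 126 = 1710 tonnes
Dilution = waste / total * 100
= 126 / 1710 * 100
= 0.07368421053 * 100
= 7.3684%


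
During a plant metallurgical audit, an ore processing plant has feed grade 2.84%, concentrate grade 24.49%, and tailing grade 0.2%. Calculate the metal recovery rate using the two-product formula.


93.7231%

Using the two-product formula:
R = 100 * c * (f - t) / (f * (c - t))
Numerator = 100 * 24.49 * (2.84 - 0.2)
= 100 * 24.49 * 2.64
= 6465.36
Denominator = 2.84 * (24.49 - 0.2)
= 2.84 * 24.29
= 68.9836
R = 6465.36 / 68.9836
= 93.7231%


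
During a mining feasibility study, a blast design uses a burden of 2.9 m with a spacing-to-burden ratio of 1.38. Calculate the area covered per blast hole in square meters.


11.6058 m^2

First, find the spacing:
Spacing = burden * ratio = 2.9 * 1.38
= 4.002 m
Then, calculate the area:
Area = burden * spacing = 2.9 * 4.002
= 11.6058 m^2


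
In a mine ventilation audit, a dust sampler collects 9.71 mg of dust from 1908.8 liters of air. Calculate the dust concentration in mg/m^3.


Convert liters to m^3: 1 m^3 = 1000 L
Concentration = mass / volume * 1000
= 9.71 / 1908.8 * 1000
= 0.005086965633 * 1000
= 5.087 mg/m^3

5.087 mg/m^3


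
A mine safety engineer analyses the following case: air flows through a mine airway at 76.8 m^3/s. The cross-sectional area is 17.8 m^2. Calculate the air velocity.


4.3146 m/s

Velocity = flow rate / cross-sectional area
= 76.8 / 17.8
= 4.3146 m/s


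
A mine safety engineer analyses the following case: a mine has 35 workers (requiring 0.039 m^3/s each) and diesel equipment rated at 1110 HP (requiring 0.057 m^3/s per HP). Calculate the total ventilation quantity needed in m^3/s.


64.635 m^3/s

Airflow for workers:
Q_people = 35 * 0.039 = 1.365 m^3/s
Airflow for diesel equipment:
Q_diesel = 1110 * 0.057 = 63.27 m^3/s
Total ventilation:
Q_total = 1.365 + 63.27
= 64.635 m^3/s


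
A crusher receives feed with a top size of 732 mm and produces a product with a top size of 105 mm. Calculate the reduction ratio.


6.9714

Reduction ratio = feed size / product size
= 732 / 105
= 6.9714


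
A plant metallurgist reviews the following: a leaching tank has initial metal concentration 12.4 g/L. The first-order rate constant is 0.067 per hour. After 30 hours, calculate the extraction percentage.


Compute the exponent:
-k * t = -0.067 * 30 = -2.01
Remaining concentration:
C = 12.4 * exp(-2.01)
= 12.4 * 0.1339886747
= 1.661459566 g/L
Extracted = 12.4 - 1.661459566 = 10.73854043 g/L
Extraction % = 10.73854043 / 12.4 * 100
= 86.6011%

86.6011%


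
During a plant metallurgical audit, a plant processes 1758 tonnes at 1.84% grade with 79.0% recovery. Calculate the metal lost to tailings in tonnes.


Total metal in feed:
= 1758 * 1.84 / 100 = 32.3472 tonnes
Metal recovered:
= 32.3472 * 79.0 / 100 = 25.554288 tonnes
Metal lost to tailings:
= 32.3472 - 25.554288
= 6.7929 tonnes

6.7929 tonnes


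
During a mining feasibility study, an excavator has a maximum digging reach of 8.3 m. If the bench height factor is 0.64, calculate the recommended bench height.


Bench height = reach * factor
= 8.3 * 0.64
= 5.312 m

5.312 m


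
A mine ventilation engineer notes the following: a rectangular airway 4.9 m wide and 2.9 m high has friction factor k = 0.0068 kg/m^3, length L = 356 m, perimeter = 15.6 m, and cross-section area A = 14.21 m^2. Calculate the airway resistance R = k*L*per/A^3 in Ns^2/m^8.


Compute the numerator:
k * L * per = 0.0068 * 356 * 15.6
= 37.76448
Compute the denominator:
A^3 = 14.21^3 = 2869.341461
Resistance:
R = 37.76448 / 2869.341461
= 0.0132 Ns^2/m^8

0.0132 Ns^2/m^8


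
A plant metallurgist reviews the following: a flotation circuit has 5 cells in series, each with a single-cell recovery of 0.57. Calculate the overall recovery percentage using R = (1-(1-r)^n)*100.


98.5299%

Complement of single-cell recovery:
1 - r = 1 - 0.57 = 0.43
Raise to power n:
(1 - r)^5 = 0.43^5 = 0.0147008443
Overall recovery:
R = (1 - 0.0147008443) * 100
= 98.5299%


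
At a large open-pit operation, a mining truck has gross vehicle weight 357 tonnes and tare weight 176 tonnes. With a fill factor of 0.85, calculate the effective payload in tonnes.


Maximum payload = gross - tare
= 357 - 176 = 181 tonnes
Effective payload = max payload * fill factor
= 181 * 0.85
= 153.85 tonnes

153.85 tonnes


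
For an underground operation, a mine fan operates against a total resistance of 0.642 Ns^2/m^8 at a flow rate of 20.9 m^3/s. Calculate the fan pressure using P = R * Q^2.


Compute Q^2:
Q^2 = 20.9^2 = 436.81
Compute pressure:
P = R * Q^2 = 0.642 * 436.81
= 280.432 Pa

280.432 Pa


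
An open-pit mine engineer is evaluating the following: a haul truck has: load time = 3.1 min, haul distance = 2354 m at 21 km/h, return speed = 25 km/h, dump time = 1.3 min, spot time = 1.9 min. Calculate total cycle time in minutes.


Convert haul speed to m/min: 21 * 1000/60 = 350 m/min
Haul time = 2354 / 350 = 6.725714286 min
Convert return speed to m/min: 25 * 1000/60 = 416.6666667 m/min
Return time = 2354 / 416.6666667 = 5.6496 min
Total cycle time:
= 3.1 + 6.725714286 + 1.3 + 5.6496 + 1.9
= 18.6753 min

18.6753 min


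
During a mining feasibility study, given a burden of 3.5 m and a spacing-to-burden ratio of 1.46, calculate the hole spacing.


Spacing = burden * ratio
= 3.5 * 1.46
= 5.11 m

5.11 m


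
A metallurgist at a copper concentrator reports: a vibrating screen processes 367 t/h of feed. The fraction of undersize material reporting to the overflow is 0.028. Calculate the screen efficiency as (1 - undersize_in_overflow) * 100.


Screen efficiency = (1 - fraction of undersize in overflow) * 100
= (1 - 0.028) * 100
= 0.972 * 100
= 97.2%

97.2%


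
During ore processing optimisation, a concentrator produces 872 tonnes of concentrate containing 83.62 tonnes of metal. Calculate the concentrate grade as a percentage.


Grade = (metal in concentrate / concentrate mass) * 100
= (83.62 / 872) * 100
= 0.09589449541 * 100
= 9.5894%

9.5894%


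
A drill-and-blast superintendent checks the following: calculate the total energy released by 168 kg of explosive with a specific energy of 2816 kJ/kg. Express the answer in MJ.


Energy = mass * specific_energy / 1000
= 168 * 2816 / 1000
= 473088 / 1000
= 473.088 MJ

473.088 MJ


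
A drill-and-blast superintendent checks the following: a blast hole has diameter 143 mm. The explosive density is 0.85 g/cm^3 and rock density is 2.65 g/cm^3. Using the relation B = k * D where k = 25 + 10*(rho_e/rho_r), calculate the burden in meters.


First, compute k:
rho_e / rho_r = 0.85 / 2.65 = 0.320754717
k = 25 + 10 * 0.320754717 = 28.20754717
Then, compute burden:
B = k * D / 1000 = 28.20754717 * 143 / 1000
= 4033.679245 / 1000
= 4.0337 m

4.0337 m


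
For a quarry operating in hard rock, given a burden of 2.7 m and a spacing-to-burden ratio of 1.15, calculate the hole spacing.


3.105 m

Spacing = burden * ratio
= 2.7 * 1.15
= 3.105 m


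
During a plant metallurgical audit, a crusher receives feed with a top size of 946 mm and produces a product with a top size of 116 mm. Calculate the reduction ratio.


Reduction ratio = feed size / product size
= 946 / 116
= 8.1552

8.1552


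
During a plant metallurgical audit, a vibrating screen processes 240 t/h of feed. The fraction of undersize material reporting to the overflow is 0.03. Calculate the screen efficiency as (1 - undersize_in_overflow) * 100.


97.0%

Screen efficiency = (1 - fraction of undersize in overflow) * 100
= (1 - 0.03) * 100
= 0.97 * 100
= 97.0%


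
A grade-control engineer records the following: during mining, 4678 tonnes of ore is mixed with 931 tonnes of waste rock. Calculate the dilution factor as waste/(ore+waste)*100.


Total material = ore + waste
= 4678 + 931 = 5609 tonnes
Dilution = waste / total * 100
= 931 / 5609 * 100
= 0.1659832412 * 100
= 16.5983%

16.5983%


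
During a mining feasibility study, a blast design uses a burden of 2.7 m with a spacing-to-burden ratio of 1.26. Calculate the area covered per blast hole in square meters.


9.1854 m^2

First, find the spacing:
Spacing = burden * ratio = 2.7 * 1.26
= 3.402 m
Then, calculate the area:
Area = burden * spacing = 2.7 * 3.402
= 9.1854 m^2
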